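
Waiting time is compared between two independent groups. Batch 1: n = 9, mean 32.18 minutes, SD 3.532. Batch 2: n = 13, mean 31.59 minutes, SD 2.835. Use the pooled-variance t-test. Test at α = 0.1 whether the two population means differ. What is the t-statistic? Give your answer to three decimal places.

0.434

Let group 1 = batch 1, group 2 = batch 2. H0: μ_1 = μ_2; H1: μ_1 ≠ μ_2 (two-sample pooled-variance t-test, two-sided).
s_p² = [(9−1)·3.532² + (13−1)·2.835²]/(9+13−2) = 9.81234
t = (32.18 − 31.59)/√[9.81234·(1/9 + 1/13)] = 0.434
df = n₁ + n₂ − 2 = 20
Two-sided p-value ≈ 0.669
Since p ≈ 0.669 > α = 0.1, fail to reject H0; the evidence is not statistically significant.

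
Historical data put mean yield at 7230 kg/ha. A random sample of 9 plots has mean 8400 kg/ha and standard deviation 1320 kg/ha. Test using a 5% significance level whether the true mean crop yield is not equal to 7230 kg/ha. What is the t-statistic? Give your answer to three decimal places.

H0: μ = 7230; H1: μ ≠ 7230 (one-sample t-test, two-sided).
t = (x̄ − μ₀)/(s/√n) = (8400 − 7230)/(1320/√9) = 2.659
df = n − 1 = 8
Two-sided p-value ≈ 0.0288
Since p ≈ 0.0288 < α = 0.05, reject H0; the evidence is statistically significant.

2.659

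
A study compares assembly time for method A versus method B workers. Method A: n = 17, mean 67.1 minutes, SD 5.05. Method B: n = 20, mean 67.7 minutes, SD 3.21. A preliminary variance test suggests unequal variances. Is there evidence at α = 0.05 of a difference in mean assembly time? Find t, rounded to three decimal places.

Let group 1 = method A, group 2 = method B. H0: μ_1 = μ_2; H1: μ_1 ≠ μ_2 (Welch's two-sample t-test, two-sided).
t = (x̄_1 − x̄_2)/√(s_1²/n_1 + s_2²/n_2) = (67.1 − 67.7)/√(5.05²/17 + 3.21²/20) = -0.423
Welch–Satterthwaite df ≈ 26.27
Two-sided p-value ≈ 0.6760
Since p ≈ 0.6760 > α = 0.05, fail to reject H0; the data do not provide sufficient evidence against H0.

-0.423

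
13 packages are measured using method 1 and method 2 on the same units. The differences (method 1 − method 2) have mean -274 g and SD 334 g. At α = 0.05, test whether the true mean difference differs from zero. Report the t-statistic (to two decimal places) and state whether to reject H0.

t = -2.96; reject H0

H0: μ_d = 0; H1: μ_d ≠ 0 (paired t-test on the differences, two-sided).
t = d̄/(s_d/√n) = -274/(334/√13) = -2.96
df = n − 1 = 12
Two-sided p-value ≈ 0.0120
Since p ≈ 0.0120 < α = 0.05, reject H0; the evidence is statistically significant.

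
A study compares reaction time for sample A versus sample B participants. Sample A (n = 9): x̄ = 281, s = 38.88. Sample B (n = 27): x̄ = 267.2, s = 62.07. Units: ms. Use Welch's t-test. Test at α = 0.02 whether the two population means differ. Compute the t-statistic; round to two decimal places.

0.78

Let group 1 = sample A, group 2 = sample B. H0: μ_1 = μ_2; H1: μ_1 ≠ μ_2 (Welch's two-sample t-test, two-sided).
t = (x̄_1 − x̄_2)/√(s_1²/n_1 + s_2²/n_2) = (281 − 267.2)/√(38.88²/9 + 62.07²/27) = 0.78
Welch–Satterthwaite df ≈ 22.39
Two-sided p-value ≈ 0.442
Since p ≈ 0.442 > α = 0.02, fail to reject H0; the evidence is not statistically significant.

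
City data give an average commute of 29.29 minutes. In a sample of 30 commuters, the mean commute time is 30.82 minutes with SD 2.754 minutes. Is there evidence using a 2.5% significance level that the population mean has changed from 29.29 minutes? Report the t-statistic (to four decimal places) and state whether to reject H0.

H0: μ = 29.29; H1: μ ≠ 29.29 (one-sample t-test, two-sided).
t = (x̄ − μ₀)/(s/√n) = (30.82 − 29.29)/(2.754/√30) = 3.0429
df = n − 1 = 29
Two-sided p-value ≈ 0.005
Since p ≈ 0.005 < α = 0.025, reject H0; the evidence is statistically significant.

t = 3.0429; reject H0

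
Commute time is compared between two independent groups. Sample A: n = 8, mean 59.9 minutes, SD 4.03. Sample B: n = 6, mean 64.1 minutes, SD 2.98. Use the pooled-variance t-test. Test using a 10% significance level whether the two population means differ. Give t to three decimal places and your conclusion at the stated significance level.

t = -2.143; reject H0

Let group 1 = sample A, group 2 = sample B. H0: μ_1 = μ_2; H1: μ_1 ≠ μ_2 (two-sample pooled-variance t-test, two-sided).
s_p² = [(8−1)·4.03² + (6−1)·2.98²]/(8+6−2) = 13.174
t = (59.9 − 64.1)/√[13.174·(1/8 + 1/6)] = -2.143
df = n₁ + n₂ − 2 = 12
Two-sided p-value ≈ 0.0533
Since p ≈ 0.0533 < α = 0.1, reject H0; the evidence is statistically significant.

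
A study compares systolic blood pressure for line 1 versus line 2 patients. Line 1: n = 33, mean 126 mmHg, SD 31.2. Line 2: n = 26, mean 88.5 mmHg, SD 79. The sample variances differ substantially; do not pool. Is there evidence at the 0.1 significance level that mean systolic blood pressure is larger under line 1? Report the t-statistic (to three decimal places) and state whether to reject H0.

t = 2.284; reject H0

Let group 1 = line 1, group 2 = line 2. H0: μ_1 = μ_2; H1: μ_1 > μ_2 (Welch's two-sample t-test, right-tailed).
t = (x̄_1 − x̄_2)/√(s_1²/n_1 + s_2²/n_2) = (126 − 88.5)/√(31.2²/33 + 79²/26) = 2.284
Welch–Satterthwaite df ≈ 31.15
p-value = P(T ≥ 2.284) ≈ 0.0147
Since p ≈ 0.0147 < α = 0.1, reject H0; the evidence is statistically significant.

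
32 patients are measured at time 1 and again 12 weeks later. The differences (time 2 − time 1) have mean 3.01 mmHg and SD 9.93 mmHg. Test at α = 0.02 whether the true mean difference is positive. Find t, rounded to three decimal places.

H0: μ_d = 0; H1: μ_d > 0 (paired t-test on the differences, right-tailed).
t = d̄/(s_d/√n) = 3.01/(9.93/√32) = 1.715
df = n − 1 = 31
p-value = P(T ≥ 1.715) ≈ 0.0482
Since p ≈ 0.0482 > α = 0.02, fail to reject H0; the data do not provide sufficient evidence against H0.

1.715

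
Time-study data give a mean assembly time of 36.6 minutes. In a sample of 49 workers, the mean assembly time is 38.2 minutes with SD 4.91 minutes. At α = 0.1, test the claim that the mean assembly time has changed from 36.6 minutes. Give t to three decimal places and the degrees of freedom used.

H0: μ = 36.6; H1: μ ≠ 36.6 (one-sample t-test, two-sided).
t = (x̄ − μ₀)/(s/√n) = (38.2 − 36.6)/(4.91/√49) = 2.281
df = n − 1 = 48
Two-sided p-value ≈ 0.0270
Since p ≈ 0.0270 < α = 0.1, reject H0; the data support H1.

t = 2.281, df = 48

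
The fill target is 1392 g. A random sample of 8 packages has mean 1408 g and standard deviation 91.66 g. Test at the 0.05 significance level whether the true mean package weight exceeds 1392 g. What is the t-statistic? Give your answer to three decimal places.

H0: μ = 1392; H1: μ > 1392 (one-sample t-test, right-tailed).
t = (x̄ − μ₀)/(s/√n) = (1408 − 1392)/(91.66/√8) = 0.494
df = n − 1 = 7
p-value = P(T ≥ 0.494) ≈ 0.3183
Since p ≈ 0.3183 > α = 0.05, fail to reject H0; the evidence is not statistically significant.

0.494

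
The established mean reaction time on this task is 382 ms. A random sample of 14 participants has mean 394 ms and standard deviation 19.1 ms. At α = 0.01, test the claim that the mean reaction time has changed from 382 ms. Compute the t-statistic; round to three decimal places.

2.351

H0: μ = 382; H1: μ ≠ 382 (one-sample t-test, two-sided).
t = (x̄ − μ₀)/(s/√n) = (394 − 382)/(19.1/√14) = 2.351
df = n − 1 = 13
Two-sided p-value ≈ 0.035
Since p ≈ 0.035 > α = 0.01, fail to reject H0; the data do not provide sufficient evidence against H0.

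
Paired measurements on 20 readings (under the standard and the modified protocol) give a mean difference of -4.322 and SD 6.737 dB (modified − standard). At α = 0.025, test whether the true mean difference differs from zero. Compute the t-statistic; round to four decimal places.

-2.8690

H0: μ_d = 0; H1: μ_d ≠ 0 (paired t-test on the differences, two-sided).
t = d̄/(s_d/√n) = -4.322/(6.737/√20) = -2.8690
df = n − 1 = 19
Two-sided p-value ≈ 0.0098
Since p ≈ 0.0098 < α = 0.025, reject H0; the data support H1.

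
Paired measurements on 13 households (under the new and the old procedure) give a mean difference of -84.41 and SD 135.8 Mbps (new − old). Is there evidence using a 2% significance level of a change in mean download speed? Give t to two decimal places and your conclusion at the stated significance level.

t = -2.24; fail to reject H0

H0: μ_d = 0; H1: μ_d ≠ 0 (paired t-test on the differences, two-sided).
t = d̄/(s_d/√n) = -84.41/(135.8/√13) = -2.24
df = n − 1 = 12
Two-sided p-value ≈ 0.0447
Since p ≈ 0.0447 > α = 0.02, fail to reject H0; the evidence is not statistically significant.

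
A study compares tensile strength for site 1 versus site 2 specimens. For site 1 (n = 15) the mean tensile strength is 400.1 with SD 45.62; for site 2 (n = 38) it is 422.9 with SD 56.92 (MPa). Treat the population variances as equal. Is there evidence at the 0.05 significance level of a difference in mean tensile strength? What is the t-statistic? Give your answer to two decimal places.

Let group 1 = site 1, group 2 = site 2. H0: μ_1 = μ_2; H1: μ_1 ≠ μ_2 (two-sample pooled-variance t-test, two-sided).
s_p² = [(15−1)·45.62² + (38−1)·56.92²]/(15+38−2) = 2921.81
t = (400.1 − 422.9)/√[2921.81·(1/15 + 1/38)] = -1.38
df = n₁ + n₂ − 2 = 51
Two-sided p-value ≈ 0.173
Since p ≈ 0.173 > α = 0.05, fail to reject H0; the evidence is not statistically significant.

-1.38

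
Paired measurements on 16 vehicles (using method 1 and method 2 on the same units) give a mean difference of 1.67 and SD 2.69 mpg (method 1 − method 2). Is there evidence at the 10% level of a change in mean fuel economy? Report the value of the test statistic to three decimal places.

2.483

H0: μ_d = 0; H1: μ_d ≠ 0 (paired t-test on the differences, two-sided).
t = d̄/(s_d/√n) = 1.67/(2.69/√16) = 2.483
df = n − 1 = 15
Two-sided p-value ≈ 0.025
Since p ≈ 0.025 < α = 0.1, reject H0; the data support H1.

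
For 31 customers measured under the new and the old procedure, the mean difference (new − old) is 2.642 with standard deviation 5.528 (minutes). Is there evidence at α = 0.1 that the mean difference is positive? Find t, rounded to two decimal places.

2.66

H0: μ_d = 0; H1: μ_d > 0 (paired t-test on the differences, right-tailed).
t = d̄/(s_d/√n) = 2.642/(5.528/√31) = 2.66
df = n − 1 = 30
p-value = P(T ≥ 2.66) ≈ 0.0062
Since p ≈ 0.0062 < α = 0.1, reject H0; the data support H1.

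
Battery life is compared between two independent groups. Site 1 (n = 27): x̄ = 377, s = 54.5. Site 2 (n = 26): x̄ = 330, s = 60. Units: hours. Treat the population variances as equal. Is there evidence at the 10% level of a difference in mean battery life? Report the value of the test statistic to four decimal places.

2.9872

Let group 1 = site 1, group 2 = site 2. H0: μ_1 = μ_2; H1: μ_1 ≠ μ_2 (two-sample pooled-variance t-test, two-sided).
s_p² = [(27−1)·54.5² + (26−1)·60²]/(27+26−2) = 3278.95
t = (377 − 330)/√[3278.95·(1/27 + 1/26)] = 2.9872
df = n₁ + n₂ − 2 = 51
Two-sided p-value ≈ 0.0043
Since p ≈ 0.0043 < α = 0.1, reject H0; the evidence is statistically significant.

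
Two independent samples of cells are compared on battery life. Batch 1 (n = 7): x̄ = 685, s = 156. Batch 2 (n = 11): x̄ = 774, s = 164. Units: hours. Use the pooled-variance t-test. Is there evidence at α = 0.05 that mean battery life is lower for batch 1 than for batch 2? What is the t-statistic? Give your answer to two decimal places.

-1.14

Let group 1 = batch 1, group 2 = batch 2. H0: μ_1 = μ_2; H1: μ_1 < μ_2 (two-sample pooled-variance t-test, left-tailed).
s_p² = [(7−1)·156² + (11−1)·164²]/(7+11−2) = 25936
t = (685 − 774)/√[25936·(1/7 + 1/11)] = -1.14
df = n₁ + n₂ − 2 = 16
p-value = P(T ≤ -1.14) ≈ 0.135
Since p ≈ 0.135 > α = 0.05, fail to reject H0; the evidence is not statistically significant.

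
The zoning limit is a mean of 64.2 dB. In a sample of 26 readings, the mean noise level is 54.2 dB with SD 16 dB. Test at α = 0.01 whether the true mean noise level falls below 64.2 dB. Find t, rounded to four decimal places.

H0: μ = 64.2; H1: μ < 64.2 (one-sample t-test, left-tailed).
t = (x̄ − μ₀)/(s/√n) = (54.2 − 64.2)/(16/√26) = -3.1869
df = n − 1 = 25
p-value = P(T ≤ -3.1869) ≈ 0.002
Since p ≈ 0.002 < α = 0.01, reject H0; the evidence is statistically significant.

-3.1869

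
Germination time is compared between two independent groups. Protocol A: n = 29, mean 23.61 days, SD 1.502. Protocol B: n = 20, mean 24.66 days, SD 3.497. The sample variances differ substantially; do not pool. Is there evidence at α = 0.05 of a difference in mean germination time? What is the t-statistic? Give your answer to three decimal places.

Let group 1 = protocol A, group 2 = protocol B. H0: μ_1 = μ_2; H1: μ_1 ≠ μ_2 (Welch's two-sample t-test, two-sided).
t = (x̄_1 − x̄_2)/√(s_1²/n_1 + s_2²/n_2) = (23.61 − 24.66)/√(1.502²/29 + 3.497²/20) = -1.265
Welch–Satterthwaite df ≈ 23.88
Two-sided p-value ≈ 0.2182
Since p ≈ 0.2182 > α = 0.05, fail to reject H0; the data do not provide sufficient evidence against H0.

-1.265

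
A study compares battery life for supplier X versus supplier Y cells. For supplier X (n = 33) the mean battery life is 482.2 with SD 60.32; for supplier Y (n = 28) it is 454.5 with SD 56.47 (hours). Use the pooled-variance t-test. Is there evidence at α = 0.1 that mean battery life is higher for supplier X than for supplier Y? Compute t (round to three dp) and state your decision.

t = 1.840; reject H0

Let group 1 = supplier X, group 2 = supplier Y. H0: μ_1 = μ_2; H1: μ_1 > μ_2 (two-sample pooled-variance t-test, right-tailed).
s_p² = [(33−1)·60.32² + (28−1)·56.47²]/(33+28−2) = 3432.73
t = (482.2 − 454.5)/√[3432.73·(1/33 + 1/28)] = 1.840
df = n₁ + n₂ − 2 = 59
p-value = P(T ≥ 1.840) ≈ 0.0354
Since p ≈ 0.0354 < α = 0.1, reject H0; the data support H1.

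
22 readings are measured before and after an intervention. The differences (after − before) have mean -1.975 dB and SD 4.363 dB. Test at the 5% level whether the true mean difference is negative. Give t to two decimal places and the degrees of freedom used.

H0: μ_d = 0; H1: μ_d < 0 (paired t-test on the differences, left-tailed).
t = d̄/(s_d/√n) = -1.975/(4.363/√22) = -2.12
df = n − 1 = 21
p-value = P(T ≤ -2.12) ≈ 0.023
Since p ≈ 0.023 < α = 0.05, reject H0; the evidence is statistically significant.

t = -2.12, df = 21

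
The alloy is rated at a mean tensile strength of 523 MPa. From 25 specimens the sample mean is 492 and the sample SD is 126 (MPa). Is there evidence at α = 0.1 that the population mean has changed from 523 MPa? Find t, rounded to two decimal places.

-1.23

H0: μ = 523; H1: μ ≠ 523 (one-sample t-test, two-sided).
t = (x̄ − μ₀)/(s/√n) = (492 − 523)/(126/√25) = -1.23
df = n − 1 = 24
Two-sided p-value ≈ 0.2306
Since p ≈ 0.2306 > α = 0.1, fail to reject H0; the data do not provide sufficient evidence against H0.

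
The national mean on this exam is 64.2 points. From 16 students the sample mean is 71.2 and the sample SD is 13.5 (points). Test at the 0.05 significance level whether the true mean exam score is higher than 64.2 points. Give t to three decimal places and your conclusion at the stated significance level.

t = 2.074; reject H0

H0: μ = 64.2; H1: μ > 64.2 (one-sample t-test, right-tailed).
t = (x̄ − μ₀)/(s/√n) = (71.2 − 64.2)/(13.5/√16) = 2.074
df = n − 1 = 15
p-value = P(T ≥ 2.074) ≈ 0.0279
Since p ≈ 0.0279 < α = 0.05, reject H0; the evidence is statistically significant.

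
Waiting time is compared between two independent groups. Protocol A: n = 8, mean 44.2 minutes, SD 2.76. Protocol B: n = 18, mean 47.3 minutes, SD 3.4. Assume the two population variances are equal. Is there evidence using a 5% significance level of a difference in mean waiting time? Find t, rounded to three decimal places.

Let group 1 = protocol A, group 2 = protocol B. H0: μ_1 = μ_2; H1: μ_1 ≠ μ_2 (two-sample pooled-variance t-test, two-sided).
s_p² = [(8−1)·2.76² + (18−1)·3.4²]/(8+18−2) = 10.4101
t = (44.2 − 47.3)/√[10.4101·(1/8 + 1/18)] = -2.261
df = n₁ + n₂ − 2 = 24
Two-sided p-value ≈ 0.0331
Since p ≈ 0.0331 < α = 0.05, reject H0; the data support H1.

-2.261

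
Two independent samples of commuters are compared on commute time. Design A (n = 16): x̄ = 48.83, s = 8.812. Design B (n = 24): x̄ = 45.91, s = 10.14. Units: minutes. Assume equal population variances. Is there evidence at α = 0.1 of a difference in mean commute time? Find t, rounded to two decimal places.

0.94

Let group 1 = design A, group 2 = design B. H0: μ_1 = μ_2; H1: μ_1 ≠ μ_2 (two-sample pooled-variance t-test, two-sided).
s_p² = [(16−1)·8.812² + (24−1)·10.14²]/(16+24−2) = 92.8848
t = (48.83 − 45.91)/√[92.8848·(1/16 + 1/24)] = 0.94
df = n₁ + n₂ − 2 = 38
Two-sided p-value ≈ 0.3538
Since p ≈ 0.3538 > α = 0.1, fail to reject H0; the evidence is not statistically significant.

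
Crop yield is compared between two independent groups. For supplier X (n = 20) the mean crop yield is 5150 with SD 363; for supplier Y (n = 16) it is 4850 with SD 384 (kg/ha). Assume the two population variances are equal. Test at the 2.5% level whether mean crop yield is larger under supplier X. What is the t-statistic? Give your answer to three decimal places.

2.402

Let group 1 = supplier X, group 2 = supplier Y. H0: μ_1 = μ_2; H1: μ_1 > μ_2 (two-sample pooled-variance t-test, right-tailed).
s_p² = [(20−1)·363² + (16−1)·384²]/(20+16−2) = 138690
t = (5150 − 4850)/√[138690·(1/20 + 1/16)] = 2.402
df = n₁ + n₂ − 2 = 34
p-value = P(T ≥ 2.402) ≈ 0.0110
Since p ≈ 0.0110 < α = 0.025, reject H0; the evidence is statistically significant.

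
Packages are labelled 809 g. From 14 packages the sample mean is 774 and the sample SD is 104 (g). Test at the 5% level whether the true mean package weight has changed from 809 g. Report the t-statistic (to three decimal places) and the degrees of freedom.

H0: μ = 809; H1: μ ≠ 809 (one-sample t-test, two-sided).
t = (x̄ − μ₀)/(s/√n) = (774 − 809)/(104/√14) = -1.259
df = n − 1 = 13
Two-sided p-value ≈ 0.230
Since p ≈ 0.230 > α = 0.05, fail to reject H0; the evidence is not statistically significant.

t = -1.259, df = 13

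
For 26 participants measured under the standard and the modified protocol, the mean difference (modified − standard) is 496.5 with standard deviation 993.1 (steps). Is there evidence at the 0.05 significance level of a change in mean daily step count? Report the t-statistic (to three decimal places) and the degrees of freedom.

t = 2.549, df = 25

H0: μ_d = 0; H1: μ_d ≠ 0 (paired t-test on the differences, two-sided).
t = d̄/(s_d/√n) = 496.5/(993.1/√26) = 2.549
df = n − 1 = 25
Two-sided p-value ≈ 0.0173
Since p ≈ 0.0173 < α = 0.05, reject H0; the evidence is statistically significant.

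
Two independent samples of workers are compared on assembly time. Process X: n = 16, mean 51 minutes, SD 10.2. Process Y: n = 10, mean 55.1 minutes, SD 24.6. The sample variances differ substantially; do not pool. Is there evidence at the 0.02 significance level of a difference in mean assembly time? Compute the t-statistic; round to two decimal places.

Let group 1 = process X, group 2 = process Y. H0: μ_1 = μ_2; H1: μ_1 ≠ μ_2 (Welch's two-sample t-test, two-sided).
t = (x̄_1 − x̄_2)/√(s_1²/n_1 + s_2²/n_2) = (51 − 55.1)/√(10.2²/16 + 24.6²/10) = -0.50
Welch–Satterthwaite df ≈ 10.96
Two-sided p-value ≈ 0.6264
Since p ≈ 0.6264 > α = 0.02, fail to reject H0; the evidence is not statistically significant.

-0.50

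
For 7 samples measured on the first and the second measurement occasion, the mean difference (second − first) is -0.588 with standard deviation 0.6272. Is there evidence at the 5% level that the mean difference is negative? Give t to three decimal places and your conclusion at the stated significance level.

t = -2.480; reject H0

H0: μ_d = 0; H1: μ_d < 0 (paired t-test on the differences, left-tailed).
t = d̄/(s_d/√n) = -0.588/(0.6272/√7) = -2.480
df = n − 1 = 6
p-value = P(T ≤ -2.480) ≈ 0.024
Since p ≈ 0.024 < α = 0.05, reject H0; the data support H1.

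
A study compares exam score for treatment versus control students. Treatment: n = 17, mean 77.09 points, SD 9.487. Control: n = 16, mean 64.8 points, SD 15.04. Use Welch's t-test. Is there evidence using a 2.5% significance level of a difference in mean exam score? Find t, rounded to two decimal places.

2.79

Let group 1 = treatment, group 2 = control. H0: μ_1 = μ_2; H1: μ_1 ≠ μ_2 (Welch's two-sample t-test, two-sided).
t = (x̄_1 − x̄_2)/√(s_1²/n_1 + s_2²/n_2) = (77.09 − 64.8)/√(9.487²/17 + 15.04²/16) = 2.79
Welch–Satterthwaite df ≈ 25.05
Two-sided p-value ≈ 0.010
Since p ≈ 0.010 < α = 0.025, reject H0; the data support H1.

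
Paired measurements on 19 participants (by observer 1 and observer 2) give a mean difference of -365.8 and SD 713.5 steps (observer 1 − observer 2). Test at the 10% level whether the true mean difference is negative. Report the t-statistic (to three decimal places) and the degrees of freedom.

t = -2.235, df = 18

H0: μ_d = 0; H1: μ_d < 0 (paired t-test on the differences, left-tailed).
t = d̄/(s_d/√n) = -365.8/(713.5/√19) = -2.235
df = n − 1 = 18
p-value = P(T ≤ -2.235) ≈ 0.0192
Since p ≈ 0.0192 < α = 0.1, reject H0; the data support H1.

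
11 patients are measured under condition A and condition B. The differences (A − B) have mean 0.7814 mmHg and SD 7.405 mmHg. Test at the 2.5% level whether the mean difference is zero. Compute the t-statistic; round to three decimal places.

0.350

H0: μ_d = 0; H1: μ_d ≠ 0 (paired t-test on the differences, two-sided).
t = d̄/(s_d/√n) = 0.7814/(7.405/√11) = 0.350
df = n − 1 = 10
Two-sided p-value ≈ 0.734
Since p ≈ 0.734 > α = 0.025, fail to reject H0; the data do not provide sufficient evidence against H0.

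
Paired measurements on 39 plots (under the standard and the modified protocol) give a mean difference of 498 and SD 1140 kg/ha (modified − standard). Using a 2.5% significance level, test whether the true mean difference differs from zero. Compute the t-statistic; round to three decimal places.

H0: μ_d = 0; H1: μ_d ≠ 0 (paired t-test on the differences, two-sided).
t = d̄/(s_d/√n) = 498/(1140/√39) = 2.728
df = n − 1 = 38
Two-sided p-value ≈ 0.010
Since p ≈ 0.010 < α = 0.025, reject H0; the evidence is statistically significant.

2.728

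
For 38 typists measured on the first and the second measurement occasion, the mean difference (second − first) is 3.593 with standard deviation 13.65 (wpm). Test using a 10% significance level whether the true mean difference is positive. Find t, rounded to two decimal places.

1.62

H0: μ_d = 0; H1: μ_d > 0 (paired t-test on the differences, right-tailed).
t = d̄/(s_d/√n) = 3.593/(13.65/√38) = 1.62
df = n − 1 = 37
p-value = P(T ≥ 1.62) ≈ 0.057
Since p ≈ 0.057 < α = 0.1, reject H0; the evidence is statistically significant.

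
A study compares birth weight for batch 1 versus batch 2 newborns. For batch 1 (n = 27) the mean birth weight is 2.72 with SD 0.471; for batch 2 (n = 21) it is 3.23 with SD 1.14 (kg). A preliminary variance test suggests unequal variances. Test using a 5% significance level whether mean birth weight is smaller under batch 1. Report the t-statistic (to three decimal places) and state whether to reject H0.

Let group 1 = batch 1, group 2 = batch 2. H0: μ_1 = μ_2; H1: μ_1 < μ_2 (Welch's two-sample t-test, left-tailed).
t = (x̄_1 − x̄_2)/√(s_1²/n_1 + s_2²/n_2) = (2.72 − 3.23)/√(0.471²/27 + 1.14²/21) = -1.926
Welch–Satterthwaite df ≈ 25.32
p-value = P(T ≤ -1.926) ≈ 0.0327
Since p ≈ 0.0327 < α = 0.05, reject H0; the data support H1.

t = -1.926; reject H0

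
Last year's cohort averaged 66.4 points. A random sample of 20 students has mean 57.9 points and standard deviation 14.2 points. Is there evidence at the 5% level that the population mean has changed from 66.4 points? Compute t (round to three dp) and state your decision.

t = -2.677; reject H0

H0: μ = 66.4; H1: μ ≠ 66.4 (one-sample t-test, two-sided).
t = (x̄ − μ₀)/(s/√n) = (57.9 − 66.4)/(14.2/√20) = -2.677
df = n − 1 = 19
Two-sided p-value ≈ 0.0149
Since p ≈ 0.0149 < α = 0.05, reject H0; the data support H1.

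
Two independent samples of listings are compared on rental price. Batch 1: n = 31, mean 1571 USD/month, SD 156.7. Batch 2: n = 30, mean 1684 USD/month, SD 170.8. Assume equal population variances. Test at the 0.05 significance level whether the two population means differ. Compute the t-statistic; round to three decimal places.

-2.694

Let group 1 = batch 1, group 2 = batch 2. H0: μ_1 = μ_2; H1: μ_1 ≠ μ_2 (two-sample pooled-variance t-test, two-sided).
s_p² = [(31−1)·156.7² + (30−1)·170.8²]/(31+30−2) = 26824.6
t = (1571 − 1684)/√[26824.6·(1/31 + 1/30)] = -2.694
df = n₁ + n₂ − 2 = 59
Two-sided p-value ≈ 0.0092
Since p ≈ 0.0092 < α = 0.05, reject H0; the data support H1.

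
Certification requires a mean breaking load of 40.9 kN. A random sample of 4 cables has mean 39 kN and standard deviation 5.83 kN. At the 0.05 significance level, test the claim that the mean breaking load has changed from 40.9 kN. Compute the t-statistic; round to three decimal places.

H0: μ = 40.9; H1: μ ≠ 40.9 (one-sample t-test, two-sided).
t = (x̄ − μ₀)/(s/√n) = (39 − 40.9)/(5.83/√4) = -0.652
df = n − 1 = 3
Two-sided p-value ≈ 0.5610
Since p ≈ 0.5610 > α = 0.05, fail to reject H0; the data do not provide sufficient evidence against H0.

-0.652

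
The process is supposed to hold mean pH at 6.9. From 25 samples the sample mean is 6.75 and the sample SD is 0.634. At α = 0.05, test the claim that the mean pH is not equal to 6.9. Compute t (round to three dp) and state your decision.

H0: μ = 6.9; H1: μ ≠ 6.9 (one-sample t-test, two-sided).
t = (x̄ − μ₀)/(s/√n) = (6.75 − 6.9)/(0.634/√25) = -1.183
df = n − 1 = 24
Two-sided p-value ≈ 0.248
Since p ≈ 0.248 > α = 0.05, fail to reject H0; the data do not provide sufficient evidence against H0.

t = -1.183; fail to reject H0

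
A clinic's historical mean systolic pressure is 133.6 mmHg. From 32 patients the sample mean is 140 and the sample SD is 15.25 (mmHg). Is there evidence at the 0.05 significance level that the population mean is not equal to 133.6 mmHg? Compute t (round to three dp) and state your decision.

t = 2.374; reject H0

H0: μ = 133.6; H1: μ ≠ 133.6 (one-sample t-test, two-sided).
t = (x̄ − μ₀)/(s/√n) = (140 − 133.6)/(15.25/√32) = 2.374
df = n − 1 = 31
Two-sided p-value ≈ 0.0240
Since p ≈ 0.0240 < α = 0.05, reject H0; the data support H1.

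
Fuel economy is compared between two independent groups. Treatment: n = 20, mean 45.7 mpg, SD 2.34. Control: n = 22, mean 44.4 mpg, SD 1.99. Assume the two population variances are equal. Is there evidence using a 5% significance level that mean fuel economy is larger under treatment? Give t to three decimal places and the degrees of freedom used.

Let group 1 = treatment, group 2 = control. H0: μ_1 = μ_2; H1: μ_1 > μ_2 (two-sample pooled-variance t-test, right-tailed).
s_p² = [(20−1)·2.34² + (22−1)·1.99²]/(20+22−2) = 4.67996
t = (45.7 − 44.4)/√[4.67996·(1/20 + 1/22)] = 1.945
df = n₁ + n₂ − 2 = 40
p-value = P(T ≥ 1.945) ≈ 0.029
Since p ≈ 0.029 < α = 0.05, reject H0; the data support H1.

t = 1.945, df = 40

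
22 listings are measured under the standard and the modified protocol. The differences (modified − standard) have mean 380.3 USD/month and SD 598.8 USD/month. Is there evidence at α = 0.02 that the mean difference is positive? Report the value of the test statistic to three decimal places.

2.979

H0: μ_d = 0; H1: μ_d > 0 (paired t-test on the differences, right-tailed).
t = d̄/(s_d/√n) = 380.3/(598.8/√22) = 2.979
df = n − 1 = 21
p-value = P(T ≥ 2.979) ≈ 0.004
Since p ≈ 0.004 < α = 0.02, reject H0; the data support H1.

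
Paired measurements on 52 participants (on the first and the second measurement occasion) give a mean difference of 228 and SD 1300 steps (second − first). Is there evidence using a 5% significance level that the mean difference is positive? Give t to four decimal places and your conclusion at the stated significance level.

H0: μ_d = 0; H1: μ_d > 0 (paired t-test on the differences, right-tailed).
t = d̄/(s_d/√n) = 228/(1300/√52) = 1.2647
df = n − 1 = 51
p-value = P(T ≥ 1.2647) ≈ 0.106
Since p ≈ 0.106 > α = 0.05, fail to reject H0; the evidence is not statistically significant.

t = 1.2647; fail to reject H0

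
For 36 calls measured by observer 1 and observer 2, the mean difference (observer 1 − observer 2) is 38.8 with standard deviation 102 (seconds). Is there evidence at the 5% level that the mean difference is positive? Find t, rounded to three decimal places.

2.282

H0: μ_d = 0; H1: μ_d > 0 (paired t-test on the differences, right-tailed).
t = d̄/(s_d/√n) = 38.8/(102/√36) = 2.282
df = n − 1 = 35
p-value = P(T ≥ 2.282) ≈ 0.0143
Since p ≈ 0.0143 < α = 0.05, reject H0; the evidence is statistically significant.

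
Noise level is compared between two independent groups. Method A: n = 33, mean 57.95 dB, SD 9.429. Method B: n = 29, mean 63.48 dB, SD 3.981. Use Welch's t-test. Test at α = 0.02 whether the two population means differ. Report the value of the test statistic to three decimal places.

-3.072

Let group 1 = method A, group 2 = method B. H0: μ_1 = μ_2; H1: μ_1 ≠ μ_2 (Welch's two-sample t-test, two-sided).
t = (x̄_1 − x̄_2)/√(s_1²/n_1 + s_2²/n_2) = (57.95 − 63.48)/√(9.429²/33 + 3.981²/29) = -3.072
Welch–Satterthwaite df ≈ 44.22
Two-sided p-value ≈ 0.004
Since p ≈ 0.004 < α = 0.02, reject H0; the evidence is statistically significant.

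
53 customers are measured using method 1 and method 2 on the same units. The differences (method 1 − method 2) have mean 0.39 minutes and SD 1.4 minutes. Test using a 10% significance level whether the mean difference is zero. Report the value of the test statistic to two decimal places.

2.03

H0: μ_d = 0; H1: μ_d ≠ 0 (paired t-test on the differences, two-sided).
t = d̄/(s_d/√n) = 0.39/(1.4/√53) = 2.03
df = n − 1 = 52
Two-sided p-value ≈ 0.0477
Since p ≈ 0.0477 < α = 0.1, reject H0; the evidence is statistically significant.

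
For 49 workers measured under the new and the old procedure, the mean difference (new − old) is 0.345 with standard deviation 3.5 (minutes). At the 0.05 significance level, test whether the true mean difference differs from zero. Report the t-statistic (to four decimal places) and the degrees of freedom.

t = 0.6900, df = 48

H0: μ_d = 0; H1: μ_d ≠ 0 (paired t-test on the differences, two-sided).
t = d̄/(s_d/√n) = 0.345/(3.5/√49) = 0.6900
df = n − 1 = 48
Two-sided p-value ≈ 0.494
Since p ≈ 0.494 > α = 0.05, fail to reject H0; the data do not provide sufficient evidence against H0.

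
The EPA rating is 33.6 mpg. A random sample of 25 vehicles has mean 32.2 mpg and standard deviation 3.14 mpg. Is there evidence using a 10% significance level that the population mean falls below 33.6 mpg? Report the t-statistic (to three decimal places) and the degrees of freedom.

t = -2.229, df = 24

H0: μ = 33.6; H1: μ < 33.6 (one-sample t-test, left-tailed).
t = (x̄ − μ₀)/(s/√n) = (32.2 − 33.6)/(3.14/√25) = -2.229
df = n − 1 = 24
p-value = P(T ≤ -2.229) ≈ 0.0177
Since p ≈ 0.0177 < α = 0.1, reject H0; the data support H1.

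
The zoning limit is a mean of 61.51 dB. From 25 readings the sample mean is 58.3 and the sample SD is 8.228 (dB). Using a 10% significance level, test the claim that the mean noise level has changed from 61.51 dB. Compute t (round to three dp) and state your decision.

t = -1.951; reject H0

H0: μ = 61.51; H1: μ ≠ 61.51 (one-sample t-test, two-sided).
t = (x̄ − μ₀)/(s/√n) = (58.3 − 61.51)/(8.228/√25) = -1.951
df = n − 1 = 24
Two-sided p-value ≈ 0.063
Since p ≈ 0.063 < α = 0.1, reject H0; the data support H1.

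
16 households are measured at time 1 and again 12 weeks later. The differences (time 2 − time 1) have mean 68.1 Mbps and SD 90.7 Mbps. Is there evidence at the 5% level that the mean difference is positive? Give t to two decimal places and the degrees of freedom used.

t = 3.00, df = 15

H0: μ_d = 0; H1: μ_d > 0 (paired t-test on the differences, right-tailed).
t = d̄/(s_d/√n) = 68.1/(90.7/√16) = 3.00
df = n − 1 = 15
p-value = P(T ≥ 3.00) ≈ 0.0045
Since p ≈ 0.0045 < α = 0.05, reject H0; the data support H1.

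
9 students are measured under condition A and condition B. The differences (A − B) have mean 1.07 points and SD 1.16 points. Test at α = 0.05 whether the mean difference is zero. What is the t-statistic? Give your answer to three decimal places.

2.767

H0: μ_d = 0; H1: μ_d ≠ 0 (paired t-test on the differences, two-sided).
t = d̄/(s_d/√n) = 1.07/(1.16/√9) = 2.767
df = n − 1 = 8
Two-sided p-value ≈ 0.0244
Since p ≈ 0.0244 < α = 0.05, reject H0; the data support H1.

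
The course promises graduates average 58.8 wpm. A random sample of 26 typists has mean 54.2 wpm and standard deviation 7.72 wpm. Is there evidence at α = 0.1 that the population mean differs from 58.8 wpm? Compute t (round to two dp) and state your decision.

H0: μ = 58.8; H1: μ ≠ 58.8 (one-sample t-test, two-sided).
t = (x̄ − μ₀)/(s/√n) = (54.2 − 58.8)/(7.72/√26) = -3.04
df = n − 1 = 25
Two-sided p-value ≈ 0.0055
Since p ≈ 0.0055 < α = 0.1, reject H0; the evidence is statistically significant.

t = -3.04; reject H0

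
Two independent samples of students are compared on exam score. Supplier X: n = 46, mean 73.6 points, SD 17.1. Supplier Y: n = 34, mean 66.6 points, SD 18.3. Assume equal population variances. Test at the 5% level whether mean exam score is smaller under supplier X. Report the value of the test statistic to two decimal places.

1.76

Let group 1 = supplier X, group 2 = supplier Y. H0: μ_1 = μ_2; H1: μ_1 < μ_2 (two-sample pooled-variance t-test, left-tailed).
s_p² = [(46−1)·17.1² + (34−1)·18.3²]/(46+34−2) = 310.382
t = (73.6 − 66.6)/√[310.382·(1/46 + 1/34)] = 1.76
df = n₁ + n₂ − 2 = 78
p-value = P(T ≤ 1.76) ≈ 0.959
Since p ≈ 0.959 > α = 0.05, fail to reject H0; the data do not provide sufficient evidence against H0.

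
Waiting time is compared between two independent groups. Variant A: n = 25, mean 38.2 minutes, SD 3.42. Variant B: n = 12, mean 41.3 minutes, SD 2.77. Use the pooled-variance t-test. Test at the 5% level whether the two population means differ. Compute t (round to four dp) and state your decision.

Let group 1 = variant A, group 2 = variant B. H0: μ_1 = μ_2; H1: μ_1 ≠ μ_2 (two-sample pooled-variance t-test, two-sided).
s_p² = [(25−1)·3.42² + (12−1)·2.77²]/(25+12−2) = 10.4319
t = (38.2 − 41.3)/√[10.4319·(1/25 + 1/12)] = -2.7330
df = n₁ + n₂ − 2 = 35
Two-sided p-value ≈ 0.010
Since p ≈ 0.010 < α = 0.05, reject H0; the data support H1.

t = -2.7330; reject H0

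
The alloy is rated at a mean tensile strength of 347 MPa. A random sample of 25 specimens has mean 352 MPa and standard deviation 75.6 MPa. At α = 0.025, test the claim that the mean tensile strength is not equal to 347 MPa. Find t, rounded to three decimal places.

0.331

H0: μ = 347; H1: μ ≠ 347 (one-sample t-test, two-sided).
t = (x̄ − μ₀)/(s/√n) = (352 − 347)/(75.6/√25) = 0.331
df = n − 1 = 24
Two-sided p-value ≈ 0.7437
Since p ≈ 0.7437 > α = 0.025, fail to reject H0; the evidence is not statistically significant.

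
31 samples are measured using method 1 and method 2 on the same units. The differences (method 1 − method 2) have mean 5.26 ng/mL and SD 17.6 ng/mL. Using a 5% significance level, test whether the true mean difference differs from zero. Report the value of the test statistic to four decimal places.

H0: μ_d = 0; H1: μ_d ≠ 0 (paired t-test on the differences, two-sided).
t = d̄/(s_d/√n) = 5.26/(17.6/√31) = 1.6640
df = n − 1 = 30
Two-sided p-value ≈ 0.1065
Since p ≈ 0.1065 > α = 0.05, fail to reject H0; the evidence is not statistically significant.

1.6640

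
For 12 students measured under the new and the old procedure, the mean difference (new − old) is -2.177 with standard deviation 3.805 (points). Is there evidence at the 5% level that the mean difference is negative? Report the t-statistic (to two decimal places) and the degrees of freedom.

H0: μ_d = 0; H1: μ_d < 0 (paired t-test on the differences, left-tailed).
t = d̄/(s_d/√n) = -2.177/(3.805/√12) = -1.98
df = n − 1 = 11
p-value = P(T ≤ -1.98) ≈ 0.037
Since p ≈ 0.037 < α = 0.05, reject H0; the evidence is statistically significant.

t = -1.98, df = 11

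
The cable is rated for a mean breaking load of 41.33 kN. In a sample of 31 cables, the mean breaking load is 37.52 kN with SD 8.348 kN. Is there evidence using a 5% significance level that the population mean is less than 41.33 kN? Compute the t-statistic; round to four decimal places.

H0: μ = 41.33; H1: μ < 41.33 (one-sample t-test, left-tailed).
t = (x̄ − μ₀)/(s/√n) = (37.52 − 41.33)/(8.348/√31) = -2.5411
df = n − 1 = 30
p-value = P(T ≤ -2.5411) ≈ 0.0082
Since p ≈ 0.0082 < α = 0.05, reject H0; the data support H1.

-2.5411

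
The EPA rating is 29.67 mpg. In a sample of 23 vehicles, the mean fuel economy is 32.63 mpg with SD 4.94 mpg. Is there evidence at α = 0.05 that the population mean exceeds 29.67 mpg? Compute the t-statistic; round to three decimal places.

H0: μ = 29.67; H1: μ > 29.67 (one-sample t-test, right-tailed).
t = (x̄ − μ₀)/(s/√n) = (32.63 − 29.67)/(4.94/√23) = 2.874
df = n − 1 = 22
p-value = P(T ≥ 2.874) ≈ 0.004
Since p ≈ 0.004 < α = 0.05, reject H0; the data support H1.

2.874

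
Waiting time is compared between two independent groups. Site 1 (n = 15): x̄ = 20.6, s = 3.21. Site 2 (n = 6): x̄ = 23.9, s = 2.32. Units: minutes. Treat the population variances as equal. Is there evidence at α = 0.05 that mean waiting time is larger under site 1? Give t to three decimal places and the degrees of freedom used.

t = -2.276, df = 19

Let group 1 = site 1, group 2 = site 2. H0: μ_1 = μ_2; H1: μ_1 > μ_2 (two-sample pooled-variance t-test, right-tailed).
s_p² = [(15−1)·3.21² + (6−1)·2.32²]/(15+6−2) = 9.00892
t = (20.6 − 23.9)/√[9.00892·(1/15 + 1/6)] = -2.276
df = n₁ + n₂ − 2 = 19
p-value = P(T ≥ -2.276) ≈ 0.9827
Since p ≈ 0.9827 > α = 0.05, fail to reject H0; the evidence is not statistically significant.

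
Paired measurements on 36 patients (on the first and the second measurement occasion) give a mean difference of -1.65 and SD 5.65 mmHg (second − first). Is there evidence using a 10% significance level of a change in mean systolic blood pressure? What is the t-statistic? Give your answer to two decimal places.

H0: μ_d = 0; H1: μ_d ≠ 0 (paired t-test on the differences, two-sided).
t = d̄/(s_d/√n) = -1.65/(5.65/√36) = -1.75
df = n − 1 = 35
Two-sided p-value ≈ 0.0885
Since p ≈ 0.0885 < α = 0.1, reject H0; the evidence is statistically significant.

-1.75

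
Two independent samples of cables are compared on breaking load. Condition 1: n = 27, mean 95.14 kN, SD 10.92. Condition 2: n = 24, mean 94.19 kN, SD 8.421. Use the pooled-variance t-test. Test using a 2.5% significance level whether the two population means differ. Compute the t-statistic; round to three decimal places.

0.345

Let group 1 = condition 1, group 2 = condition 2. H0: μ_1 = μ_2; H1: μ_1 ≠ μ_2 (two-sample pooled-variance t-test, two-sided).
s_p² = [(27−1)·10.92² + (24−1)·8.421²]/(27+24−2) = 96.5594
t = (95.14 − 94.19)/√[96.5594·(1/27 + 1/24)] = 0.345
df = n₁ + n₂ − 2 = 49
Two-sided p-value ≈ 0.7319
Since p ≈ 0.7319 > α = 0.025, fail to reject H0; the data do not provide sufficient evidence against H0.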